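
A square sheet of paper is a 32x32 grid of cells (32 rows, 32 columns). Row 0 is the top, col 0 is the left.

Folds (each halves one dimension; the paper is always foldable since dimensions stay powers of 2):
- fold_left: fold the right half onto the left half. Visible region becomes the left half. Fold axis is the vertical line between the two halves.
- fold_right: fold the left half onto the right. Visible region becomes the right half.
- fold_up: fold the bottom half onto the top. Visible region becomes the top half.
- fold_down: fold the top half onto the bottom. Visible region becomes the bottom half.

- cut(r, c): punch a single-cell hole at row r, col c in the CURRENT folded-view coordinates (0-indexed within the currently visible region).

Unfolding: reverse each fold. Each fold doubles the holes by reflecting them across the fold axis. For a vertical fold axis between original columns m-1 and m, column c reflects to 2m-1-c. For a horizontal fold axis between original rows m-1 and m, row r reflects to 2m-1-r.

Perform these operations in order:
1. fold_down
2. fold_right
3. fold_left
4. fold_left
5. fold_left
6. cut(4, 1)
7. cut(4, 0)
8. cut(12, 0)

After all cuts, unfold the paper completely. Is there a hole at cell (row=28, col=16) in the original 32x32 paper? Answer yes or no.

Op 1 fold_down: fold axis h@16; visible region now rows[16,32) x cols[0,32) = 16x32
Op 2 fold_right: fold axis v@16; visible region now rows[16,32) x cols[16,32) = 16x16
Op 3 fold_left: fold axis v@24; visible region now rows[16,32) x cols[16,24) = 16x8
Op 4 fold_left: fold axis v@20; visible region now rows[16,32) x cols[16,20) = 16x4
Op 5 fold_left: fold axis v@18; visible region now rows[16,32) x cols[16,18) = 16x2
Op 6 cut(4, 1): punch at orig (20,17); cuts so far [(20, 17)]; region rows[16,32) x cols[16,18) = 16x2
Op 7 cut(4, 0): punch at orig (20,16); cuts so far [(20, 16), (20, 17)]; region rows[16,32) x cols[16,18) = 16x2
Op 8 cut(12, 0): punch at orig (28,16); cuts so far [(20, 16), (20, 17), (28, 16)]; region rows[16,32) x cols[16,18) = 16x2
Unfold 1 (reflect across v@18): 6 holes -> [(20, 16), (20, 17), (20, 18), (20, 19), (28, 16), (28, 19)]
Unfold 2 (reflect across v@20): 12 holes -> [(20, 16), (20, 17), (20, 18), (20, 19), (20, 20), (20, 21), (20, 22), (20, 23), (28, 16), (28, 19), (28, 20), (28, 23)]
Unfold 3 (reflect across v@24): 24 holes -> [(20, 16), (20, 17), (20, 18), (20, 19), (20, 20), (20, 21), (20, 22), (20, 23), (20, 24), (20, 25), (20, 26), (20, 27), (20, 28), (20, 29), (20, 30), (20, 31), (28, 16), (28, 19), (28, 20), (28, 23), (28, 24), (28, 27), (28, 28), (28, 31)]
Unfold 4 (reflect across v@16): 48 holes -> [(20, 0), (20, 1), (20, 2), (20, 3), (20, 4), (20, 5), (20, 6), (20, 7), (20, 8), (20, 9), (20, 10), (20, 11), (20, 12), (20, 13), (20, 14), (20, 15), (20, 16), (20, 17), (20, 18), (20, 19), (20, 20), (20, 21), (20, 22), (20, 23), (20, 24), (20, 25), (20, 26), (20, 27), (20, 28), (20, 29), (20, 30), (20, 31), (28, 0), (28, 3), (28, 4), (28, 7), (28, 8), (28, 11), (28, 12), (28, 15), (28, 16), (28, 19), (28, 20), (28, 23), (28, 24), (28, 27), (28, 28), (28, 31)]
Unfold 5 (reflect across h@16): 96 holes -> [(3, 0), (3, 3), (3, 4), (3, 7), (3, 8), (3, 11), (3, 12), (3, 15), (3, 16), (3, 19), (3, 20), (3, 23), (3, 24), (3, 27), (3, 28), (3, 31), (11, 0), (11, 1), (11, 2), (11, 3), (11, 4), (11, 5), (11, 6), (11, 7), (11, 8), (11, 9), (11, 10), (11, 11), (11, 12), (11, 13), (11, 14), (11, 15), (11, 16), (11, 17), (11, 18), (11, 19), (11, 20), (11, 21), (11, 22), (11, 23), (11, 24), (11, 25), (11, 26), (11, 27), (11, 28), (11, 29), (11, 30), (11, 31), (20, 0), (20, 1), (20, 2), (20, 3), (20, 4), (20, 5), (20, 6), (20, 7), (20, 8), (20, 9), (20, 10), (20, 11), (20, 12), (20, 13), (20, 14), (20, 15), (20, 16), (20, 17), (20, 18), (20, 19), (20, 20), (20, 21), (20, 22), (20, 23), (20, 24), (20, 25), (20, 26), (20, 27), (20, 28), (20, 29), (20, 30), (20, 31), (28, 0), (28, 3), (28, 4), (28, 7), (28, 8), (28, 11), (28, 12), (28, 15), (28, 16), (28, 19), (28, 20), (28, 23), (28, 24), (28, 27), (28, 28), (28, 31)]
Holes: [(3, 0), (3, 3), (3, 4), (3, 7), (3, 8), (3, 11), (3, 12), (3, 15), (3, 16), (3, 19), (3, 20), (3, 23), (3, 24), (3, 27), (3, 28), (3, 31), (11, 0), (11, 1), (11, 2), (11, 3), (11, 4), (11, 5), (11, 6), (11, 7), (11, 8), (11, 9), (11, 10), (11, 11), (11, 12), (11, 13), (11, 14), (11, 15), (11, 16), (11, 17), (11, 18), (11, 19), (11, 20), (11, 21), (11, 22), (11, 23), (11, 24), (11, 25), (11, 26), (11, 27), (11, 28), (11, 29), (11, 30), (11, 31), (20, 0), (20, 1), (20, 2), (20, 3), (20, 4), (20, 5), (20, 6), (20, 7), (20, 8), (20, 9), (20, 10), (20, 11), (20, 12), (20, 13), (20, 14), (20, 15), (20, 16), (20, 17), (20, 18), (20, 19), (20, 20), (20, 21), (20, 22), (20, 23), (20, 24), (20, 25), (20, 26), (20, 27), (20, 28), (20, 29), (20, 30), (20, 31), (28, 0), (28, 3), (28, 4), (28, 7), (28, 8), (28, 11), (28, 12), (28, 15), (28, 16), (28, 19), (28, 20), (28, 23), (28, 24), (28, 27), (28, 28), (28, 31)]

Answer: yes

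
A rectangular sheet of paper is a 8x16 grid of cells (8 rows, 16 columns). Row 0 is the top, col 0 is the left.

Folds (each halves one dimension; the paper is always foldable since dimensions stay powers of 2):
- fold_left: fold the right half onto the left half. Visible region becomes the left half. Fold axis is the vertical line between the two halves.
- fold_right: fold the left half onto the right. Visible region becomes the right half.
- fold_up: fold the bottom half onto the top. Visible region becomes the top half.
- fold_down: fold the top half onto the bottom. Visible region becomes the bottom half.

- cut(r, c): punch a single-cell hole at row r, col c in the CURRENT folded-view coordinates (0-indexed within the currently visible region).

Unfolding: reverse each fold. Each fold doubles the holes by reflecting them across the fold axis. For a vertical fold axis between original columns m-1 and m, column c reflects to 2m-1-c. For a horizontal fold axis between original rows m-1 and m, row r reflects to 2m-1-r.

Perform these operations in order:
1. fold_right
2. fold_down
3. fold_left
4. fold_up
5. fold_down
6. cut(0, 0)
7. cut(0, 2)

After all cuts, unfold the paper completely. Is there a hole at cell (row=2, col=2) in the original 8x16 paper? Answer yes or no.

Op 1 fold_right: fold axis v@8; visible region now rows[0,8) x cols[8,16) = 8x8
Op 2 fold_down: fold axis h@4; visible region now rows[4,8) x cols[8,16) = 4x8
Op 3 fold_left: fold axis v@12; visible region now rows[4,8) x cols[8,12) = 4x4
Op 4 fold_up: fold axis h@6; visible region now rows[4,6) x cols[8,12) = 2x4
Op 5 fold_down: fold axis h@5; visible region now rows[5,6) x cols[8,12) = 1x4
Op 6 cut(0, 0): punch at orig (5,8); cuts so far [(5, 8)]; region rows[5,6) x cols[8,12) = 1x4
Op 7 cut(0, 2): punch at orig (5,10); cuts so far [(5, 8), (5, 10)]; region rows[5,6) x cols[8,12) = 1x4
Unfold 1 (reflect across h@5): 4 holes -> [(4, 8), (4, 10), (5, 8), (5, 10)]
Unfold 2 (reflect across h@6): 8 holes -> [(4, 8), (4, 10), (5, 8), (5, 10), (6, 8), (6, 10), (7, 8), (7, 10)]
Unfold 3 (reflect across v@12): 16 holes -> [(4, 8), (4, 10), (4, 13), (4, 15), (5, 8), (5, 10), (5, 13), (5, 15), (6, 8), (6, 10), (6, 13), (6, 15), (7, 8), (7, 10), (7, 13), (7, 15)]
Unfold 4 (reflect across h@4): 32 holes -> [(0, 8), (0, 10), (0, 13), (0, 15), (1, 8), (1, 10), (1, 13), (1, 15), (2, 8), (2, 10), (2, 13), (2, 15), (3, 8), (3, 10), (3, 13), (3, 15), (4, 8), (4, 10), (4, 13), (4, 15), (5, 8), (5, 10), (5, 13), (5, 15), (6, 8), (6, 10), (6, 13), (6, 15), (7, 8), (7, 10), (7, 13), (7, 15)]
Unfold 5 (reflect across v@8): 64 holes -> [(0, 0), (0, 2), (0, 5), (0, 7), (0, 8), (0, 10), (0, 13), (0, 15), (1, 0), (1, 2), (1, 5), (1, 7), (1, 8), (1, 10), (1, 13), (1, 15), (2, 0), (2, 2), (2, 5), (2, 7), (2, 8), (2, 10), (2, 13), (2, 15), (3, 0), (3, 2), (3, 5), (3, 7), (3, 8), (3, 10), (3, 13), (3, 15), (4, 0), (4, 2), (4, 5), (4, 7), (4, 8), (4, 10), (4, 13), (4, 15), (5, 0), (5, 2), (5, 5), (5, 7), (5, 8), (5, 10), (5, 13), (5, 15), (6, 0), (6, 2), (6, 5), (6, 7), (6, 8), (6, 10), (6, 13), (6, 15), (7, 0), (7, 2), (7, 5), (7, 7), (7, 8), (7, 10), (7, 13), (7, 15)]
Holes: [(0, 0), (0, 2), (0, 5), (0, 7), (0, 8), (0, 10), (0, 13), (0, 15), (1, 0), (1, 2), (1, 5), (1, 7), (1, 8), (1, 10), (1, 13), (1, 15), (2, 0), (2, 2), (2, 5), (2, 7), (2, 8), (2, 10), (2, 13), (2, 15), (3, 0), (3, 2), (3, 5), (3, 7), (3, 8), (3, 10), (3, 13), (3, 15), (4, 0), (4, 2), (4, 5), (4, 7), (4, 8), (4, 10), (4, 13), (4, 15), (5, 0), (5, 2), (5, 5), (5, 7), (5, 8), (5, 10), (5, 13), (5, 15), (6, 0), (6, 2), (6, 5), (6, 7), (6, 8), (6, 10), (6, 13), (6, 15), (7, 0), (7, 2), (7, 5), (7, 7), (7, 8), (7, 10), (7, 13), (7, 15)]

Answer: yes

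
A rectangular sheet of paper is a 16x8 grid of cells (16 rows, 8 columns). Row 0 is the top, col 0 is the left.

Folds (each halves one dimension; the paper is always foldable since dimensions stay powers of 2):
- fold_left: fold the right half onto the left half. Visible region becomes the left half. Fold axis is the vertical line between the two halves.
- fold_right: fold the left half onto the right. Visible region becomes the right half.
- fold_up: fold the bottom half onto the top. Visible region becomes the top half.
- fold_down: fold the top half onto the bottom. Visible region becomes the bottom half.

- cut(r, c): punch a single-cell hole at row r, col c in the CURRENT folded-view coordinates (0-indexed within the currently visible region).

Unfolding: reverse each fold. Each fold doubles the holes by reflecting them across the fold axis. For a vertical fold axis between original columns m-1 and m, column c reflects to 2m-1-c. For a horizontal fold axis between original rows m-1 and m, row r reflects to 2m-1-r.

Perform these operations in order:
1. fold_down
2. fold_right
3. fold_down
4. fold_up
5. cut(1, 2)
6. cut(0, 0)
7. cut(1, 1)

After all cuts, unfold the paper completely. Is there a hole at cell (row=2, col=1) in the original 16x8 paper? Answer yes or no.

Answer: yes

Derivation:
Op 1 fold_down: fold axis h@8; visible region now rows[8,16) x cols[0,8) = 8x8
Op 2 fold_right: fold axis v@4; visible region now rows[8,16) x cols[4,8) = 8x4
Op 3 fold_down: fold axis h@12; visible region now rows[12,16) x cols[4,8) = 4x4
Op 4 fold_up: fold axis h@14; visible region now rows[12,14) x cols[4,8) = 2x4
Op 5 cut(1, 2): punch at orig (13,6); cuts so far [(13, 6)]; region rows[12,14) x cols[4,8) = 2x4
Op 6 cut(0, 0): punch at orig (12,4); cuts so far [(12, 4), (13, 6)]; region rows[12,14) x cols[4,8) = 2x4
Op 7 cut(1, 1): punch at orig (13,5); cuts so far [(12, 4), (13, 5), (13, 6)]; region rows[12,14) x cols[4,8) = 2x4
Unfold 1 (reflect across h@14): 6 holes -> [(12, 4), (13, 5), (13, 6), (14, 5), (14, 6), (15, 4)]
Unfold 2 (reflect across h@12): 12 holes -> [(8, 4), (9, 5), (9, 6), (10, 5), (10, 6), (11, 4), (12, 4), (13, 5), (13, 6), (14, 5), (14, 6), (15, 4)]
Unfold 3 (reflect across v@4): 24 holes -> [(8, 3), (8, 4), (9, 1), (9, 2), (9, 5), (9, 6), (10, 1), (10, 2), (10, 5), (10, 6), (11, 3), (11, 4), (12, 3), (12, 4), (13, 1), (13, 2), (13, 5), (13, 6), (14, 1), (14, 2), (14, 5), (14, 6), (15, 3), (15, 4)]
Unfold 4 (reflect across h@8): 48 holes -> [(0, 3), (0, 4), (1, 1), (1, 2), (1, 5), (1, 6), (2, 1), (2, 2), (2, 5), (2, 6), (3, 3), (3, 4), (4, 3), (4, 4), (5, 1), (5, 2), (5, 5), (5, 6), (6, 1), (6, 2), (6, 5), (6, 6), (7, 3), (7, 4), (8, 3), (8, 4), (9, 1), (9, 2), (9, 5), (9, 6), (10, 1), (10, 2), (10, 5), (10, 6), (11, 3), (11, 4), (12, 3), (12, 4), (13, 1), (13, 2), (13, 5), (13, 6), (14, 1), (14, 2), (14, 5), (14, 6), (15, 3), (15, 4)]
Holes: [(0, 3), (0, 4), (1, 1), (1, 2), (1, 5), (1, 6), (2, 1), (2, 2), (2, 5), (2, 6), (3, 3), (3, 4), (4, 3), (4, 4), (5, 1), (5, 2), (5, 5), (5, 6), (6, 1), (6, 2), (6, 5), (6, 6), (7, 3), (7, 4), (8, 3), (8, 4), (9, 1), (9, 2), (9, 5), (9, 6), (10, 1), (10, 2), (10, 5), (10, 6), (11, 3), (11, 4), (12, 3), (12, 4), (13, 1), (13, 2), (13, 5), (13, 6), (14, 1), (14, 2), (14, 5), (14, 6), (15, 3), (15, 4)]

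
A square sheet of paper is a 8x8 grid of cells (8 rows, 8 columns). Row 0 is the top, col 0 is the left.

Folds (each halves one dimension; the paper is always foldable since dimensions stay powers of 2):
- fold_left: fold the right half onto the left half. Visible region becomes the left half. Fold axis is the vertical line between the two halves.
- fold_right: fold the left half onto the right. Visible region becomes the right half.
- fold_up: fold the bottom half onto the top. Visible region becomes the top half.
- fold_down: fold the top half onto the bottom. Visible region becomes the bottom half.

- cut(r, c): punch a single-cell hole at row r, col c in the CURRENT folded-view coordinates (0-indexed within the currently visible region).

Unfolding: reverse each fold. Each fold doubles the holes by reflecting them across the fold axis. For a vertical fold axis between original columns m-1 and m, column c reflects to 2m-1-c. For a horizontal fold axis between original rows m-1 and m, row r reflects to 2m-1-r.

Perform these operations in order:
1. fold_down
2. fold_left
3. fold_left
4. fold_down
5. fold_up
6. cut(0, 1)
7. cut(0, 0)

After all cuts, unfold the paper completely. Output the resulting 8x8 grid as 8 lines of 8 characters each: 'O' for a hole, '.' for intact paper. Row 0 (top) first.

Op 1 fold_down: fold axis h@4; visible region now rows[4,8) x cols[0,8) = 4x8
Op 2 fold_left: fold axis v@4; visible region now rows[4,8) x cols[0,4) = 4x4
Op 3 fold_left: fold axis v@2; visible region now rows[4,8) x cols[0,2) = 4x2
Op 4 fold_down: fold axis h@6; visible region now rows[6,8) x cols[0,2) = 2x2
Op 5 fold_up: fold axis h@7; visible region now rows[6,7) x cols[0,2) = 1x2
Op 6 cut(0, 1): punch at orig (6,1); cuts so far [(6, 1)]; region rows[6,7) x cols[0,2) = 1x2
Op 7 cut(0, 0): punch at orig (6,0); cuts so far [(6, 0), (6, 1)]; region rows[6,7) x cols[0,2) = 1x2
Unfold 1 (reflect across h@7): 4 holes -> [(6, 0), (6, 1), (7, 0), (7, 1)]
Unfold 2 (reflect across h@6): 8 holes -> [(4, 0), (4, 1), (5, 0), (5, 1), (6, 0), (6, 1), (7, 0), (7, 1)]
Unfold 3 (reflect across v@2): 16 holes -> [(4, 0), (4, 1), (4, 2), (4, 3), (5, 0), (5, 1), (5, 2), (5, 3), (6, 0), (6, 1), (6, 2), (6, 3), (7, 0), (7, 1), (7, 2), (7, 3)]
Unfold 4 (reflect across v@4): 32 holes -> [(4, 0), (4, 1), (4, 2), (4, 3), (4, 4), (4, 5), (4, 6), (4, 7), (5, 0), (5, 1), (5, 2), (5, 3), (5, 4), (5, 5), (5, 6), (5, 7), (6, 0), (6, 1), (6, 2), (6, 3), (6, 4), (6, 5), (6, 6), (6, 7), (7, 0), (7, 1), (7, 2), (7, 3), (7, 4), (7, 5), (7, 6), (7, 7)]
Unfold 5 (reflect across h@4): 64 holes -> [(0, 0), (0, 1), (0, 2), (0, 3), (0, 4), (0, 5), (0, 6), (0, 7), (1, 0), (1, 1), (1, 2), (1, 3), (1, 4), (1, 5), (1, 6), (1, 7), (2, 0), (2, 1), (2, 2), (2, 3), (2, 4), (2, 5), (2, 6), (2, 7), (3, 0), (3, 1), (3, 2), (3, 3), (3, 4), (3, 5), (3, 6), (3, 7), (4, 0), (4, 1), (4, 2), (4, 3), (4, 4), (4, 5), (4, 6), (4, 7), (5, 0), (5, 1), (5, 2), (5, 3), (5, 4), (5, 5), (5, 6), (5, 7), (6, 0), (6, 1), (6, 2), (6, 3), (6, 4), (6, 5), (6, 6), (6, 7), (7, 0), (7, 1), (7, 2), (7, 3), (7, 4), (7, 5), (7, 6), (7, 7)]

Answer: OOOOOOOO
OOOOOOOO
OOOOOOOO
OOOOOOOO
OOOOOOOO
OOOOOOOO
OOOOOOOO
OOOOOOOO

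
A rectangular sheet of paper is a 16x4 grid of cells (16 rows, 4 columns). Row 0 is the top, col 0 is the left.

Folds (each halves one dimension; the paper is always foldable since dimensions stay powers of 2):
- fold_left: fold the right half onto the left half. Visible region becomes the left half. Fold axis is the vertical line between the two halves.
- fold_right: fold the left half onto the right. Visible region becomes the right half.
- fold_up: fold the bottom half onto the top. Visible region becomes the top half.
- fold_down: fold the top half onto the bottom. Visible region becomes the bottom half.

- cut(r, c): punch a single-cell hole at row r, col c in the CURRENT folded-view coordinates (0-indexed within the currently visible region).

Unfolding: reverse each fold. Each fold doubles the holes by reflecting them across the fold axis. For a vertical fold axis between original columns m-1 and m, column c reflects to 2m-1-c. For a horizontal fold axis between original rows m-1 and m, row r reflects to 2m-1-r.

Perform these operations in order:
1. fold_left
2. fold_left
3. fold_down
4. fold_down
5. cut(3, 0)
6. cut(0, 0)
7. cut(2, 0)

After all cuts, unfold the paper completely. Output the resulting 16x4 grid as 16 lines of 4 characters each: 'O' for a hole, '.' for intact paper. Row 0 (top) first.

Op 1 fold_left: fold axis v@2; visible region now rows[0,16) x cols[0,2) = 16x2
Op 2 fold_left: fold axis v@1; visible region now rows[0,16) x cols[0,1) = 16x1
Op 3 fold_down: fold axis h@8; visible region now rows[8,16) x cols[0,1) = 8x1
Op 4 fold_down: fold axis h@12; visible region now rows[12,16) x cols[0,1) = 4x1
Op 5 cut(3, 0): punch at orig (15,0); cuts so far [(15, 0)]; region rows[12,16) x cols[0,1) = 4x1
Op 6 cut(0, 0): punch at orig (12,0); cuts so far [(12, 0), (15, 0)]; region rows[12,16) x cols[0,1) = 4x1
Op 7 cut(2, 0): punch at orig (14,0); cuts so far [(12, 0), (14, 0), (15, 0)]; region rows[12,16) x cols[0,1) = 4x1
Unfold 1 (reflect across h@12): 6 holes -> [(8, 0), (9, 0), (11, 0), (12, 0), (14, 0), (15, 0)]
Unfold 2 (reflect across h@8): 12 holes -> [(0, 0), (1, 0), (3, 0), (4, 0), (6, 0), (7, 0), (8, 0), (9, 0), (11, 0), (12, 0), (14, 0), (15, 0)]
Unfold 3 (reflect across v@1): 24 holes -> [(0, 0), (0, 1), (1, 0), (1, 1), (3, 0), (3, 1), (4, 0), (4, 1), (6, 0), (6, 1), (7, 0), (7, 1), (8, 0), (8, 1), (9, 0), (9, 1), (11, 0), (11, 1), (12, 0), (12, 1), (14, 0), (14, 1), (15, 0), (15, 1)]
Unfold 4 (reflect across v@2): 48 holes -> [(0, 0), (0, 1), (0, 2), (0, 3), (1, 0), (1, 1), (1, 2), (1, 3), (3, 0), (3, 1), (3, 2), (3, 3), (4, 0), (4, 1), (4, 2), (4, 3), (6, 0), (6, 1), (6, 2), (6, 3), (7, 0), (7, 1), (7, 2), (7, 3), (8, 0), (8, 1), (8, 2), (8, 3), (9, 0), (9, 1), (9, 2), (9, 3), (11, 0), (11, 1), (11, 2), (11, 3), (12, 0), (12, 1), (12, 2), (12, 3), (14, 0), (14, 1), (14, 2), (14, 3), (15, 0), (15, 1), (15, 2), (15, 3)]

Answer: OOOO
OOOO
....
OOOO
OOOO
....
OOOO
OOOO
OOOO
OOOO
....
OOOO
OOOO
....
OOOO
OOOO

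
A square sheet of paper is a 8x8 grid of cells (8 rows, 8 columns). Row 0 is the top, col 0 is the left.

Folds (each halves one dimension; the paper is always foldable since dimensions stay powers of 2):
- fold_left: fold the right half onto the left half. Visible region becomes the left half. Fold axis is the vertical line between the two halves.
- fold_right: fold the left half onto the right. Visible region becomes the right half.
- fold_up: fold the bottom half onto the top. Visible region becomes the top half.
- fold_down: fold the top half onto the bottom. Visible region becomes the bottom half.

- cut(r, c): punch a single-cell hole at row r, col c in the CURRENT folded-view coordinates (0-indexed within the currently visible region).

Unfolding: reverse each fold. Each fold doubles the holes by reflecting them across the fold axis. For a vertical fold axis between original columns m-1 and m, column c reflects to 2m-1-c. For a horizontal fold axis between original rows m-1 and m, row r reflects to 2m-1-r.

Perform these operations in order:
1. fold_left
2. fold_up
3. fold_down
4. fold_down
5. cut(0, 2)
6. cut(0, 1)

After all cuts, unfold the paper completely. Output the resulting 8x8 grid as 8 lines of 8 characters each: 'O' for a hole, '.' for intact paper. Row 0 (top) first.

Answer: .OO..OO.
.OO..OO.
.OO..OO.
.OO..OO.
.OO..OO.
.OO..OO.
.OO..OO.
.OO..OO.

Derivation:
Op 1 fold_left: fold axis v@4; visible region now rows[0,8) x cols[0,4) = 8x4
Op 2 fold_up: fold axis h@4; visible region now rows[0,4) x cols[0,4) = 4x4
Op 3 fold_down: fold axis h@2; visible region now rows[2,4) x cols[0,4) = 2x4
Op 4 fold_down: fold axis h@3; visible region now rows[3,4) x cols[0,4) = 1x4
Op 5 cut(0, 2): punch at orig (3,2); cuts so far [(3, 2)]; region rows[3,4) x cols[0,4) = 1x4
Op 6 cut(0, 1): punch at orig (3,1); cuts so far [(3, 1), (3, 2)]; region rows[3,4) x cols[0,4) = 1x4
Unfold 1 (reflect across h@3): 4 holes -> [(2, 1), (2, 2), (3, 1), (3, 2)]
Unfold 2 (reflect across h@2): 8 holes -> [(0, 1), (0, 2), (1, 1), (1, 2), (2, 1), (2, 2), (3, 1), (3, 2)]
Unfold 3 (reflect across h@4): 16 holes -> [(0, 1), (0, 2), (1, 1), (1, 2), (2, 1), (2, 2), (3, 1), (3, 2), (4, 1), (4, 2), (5, 1), (5, 2), (6, 1), (6, 2), (7, 1), (7, 2)]
Unfold 4 (reflect across v@4): 32 holes -> [(0, 1), (0, 2), (0, 5), (0, 6), (1, 1), (1, 2), (1, 5), (1, 6), (2, 1), (2, 2), (2, 5), (2, 6), (3, 1), (3, 2), (3, 5), (3, 6), (4, 1), (4, 2), (4, 5), (4, 6), (5, 1), (5, 2), (5, 5), (5, 6), (6, 1), (6, 2), (6, 5), (6, 6), (7, 1), (7, 2), (7, 5), (7, 6)]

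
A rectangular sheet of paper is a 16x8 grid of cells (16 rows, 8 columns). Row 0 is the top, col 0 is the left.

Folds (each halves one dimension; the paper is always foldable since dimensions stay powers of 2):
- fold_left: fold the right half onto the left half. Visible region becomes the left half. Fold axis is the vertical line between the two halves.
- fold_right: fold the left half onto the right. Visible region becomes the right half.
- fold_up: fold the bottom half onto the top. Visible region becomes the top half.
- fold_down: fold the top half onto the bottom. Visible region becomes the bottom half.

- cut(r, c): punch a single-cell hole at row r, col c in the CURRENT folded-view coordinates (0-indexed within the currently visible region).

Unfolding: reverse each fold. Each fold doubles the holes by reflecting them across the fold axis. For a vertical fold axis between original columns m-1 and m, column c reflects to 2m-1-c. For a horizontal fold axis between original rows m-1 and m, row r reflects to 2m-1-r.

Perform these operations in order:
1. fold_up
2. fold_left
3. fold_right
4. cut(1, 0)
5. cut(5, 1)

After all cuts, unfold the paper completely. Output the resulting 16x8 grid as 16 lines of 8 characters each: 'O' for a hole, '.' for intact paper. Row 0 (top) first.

Op 1 fold_up: fold axis h@8; visible region now rows[0,8) x cols[0,8) = 8x8
Op 2 fold_left: fold axis v@4; visible region now rows[0,8) x cols[0,4) = 8x4
Op 3 fold_right: fold axis v@2; visible region now rows[0,8) x cols[2,4) = 8x2
Op 4 cut(1, 0): punch at orig (1,2); cuts so far [(1, 2)]; region rows[0,8) x cols[2,4) = 8x2
Op 5 cut(5, 1): punch at orig (5,3); cuts so far [(1, 2), (5, 3)]; region rows[0,8) x cols[2,4) = 8x2
Unfold 1 (reflect across v@2): 4 holes -> [(1, 1), (1, 2), (5, 0), (5, 3)]
Unfold 2 (reflect across v@4): 8 holes -> [(1, 1), (1, 2), (1, 5), (1, 6), (5, 0), (5, 3), (5, 4), (5, 7)]
Unfold 3 (reflect across h@8): 16 holes -> [(1, 1), (1, 2), (1, 5), (1, 6), (5, 0), (5, 3), (5, 4), (5, 7), (10, 0), (10, 3), (10, 4), (10, 7), (14, 1), (14, 2), (14, 5), (14, 6)]

Answer: ........
.OO..OO.
........
........
........
O..OO..O
........
........
........
........
O..OO..O
........
........
........
.OO..OO.
........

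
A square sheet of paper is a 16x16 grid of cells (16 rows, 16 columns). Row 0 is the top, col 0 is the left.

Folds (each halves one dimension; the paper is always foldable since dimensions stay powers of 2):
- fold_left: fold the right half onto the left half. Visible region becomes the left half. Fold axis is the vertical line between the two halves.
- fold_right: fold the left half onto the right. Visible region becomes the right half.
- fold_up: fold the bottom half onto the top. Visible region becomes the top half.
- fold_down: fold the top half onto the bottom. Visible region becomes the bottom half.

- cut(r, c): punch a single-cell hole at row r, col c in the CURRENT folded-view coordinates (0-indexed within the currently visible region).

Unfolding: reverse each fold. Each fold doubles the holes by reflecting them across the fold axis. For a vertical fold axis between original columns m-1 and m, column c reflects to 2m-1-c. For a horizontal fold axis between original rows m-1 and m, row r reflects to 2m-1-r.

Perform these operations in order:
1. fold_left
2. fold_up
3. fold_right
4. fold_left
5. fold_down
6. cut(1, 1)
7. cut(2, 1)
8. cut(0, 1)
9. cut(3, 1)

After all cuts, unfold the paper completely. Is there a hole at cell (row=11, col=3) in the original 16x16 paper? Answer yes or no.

Op 1 fold_left: fold axis v@8; visible region now rows[0,16) x cols[0,8) = 16x8
Op 2 fold_up: fold axis h@8; visible region now rows[0,8) x cols[0,8) = 8x8
Op 3 fold_right: fold axis v@4; visible region now rows[0,8) x cols[4,8) = 8x4
Op 4 fold_left: fold axis v@6; visible region now rows[0,8) x cols[4,6) = 8x2
Op 5 fold_down: fold axis h@4; visible region now rows[4,8) x cols[4,6) = 4x2
Op 6 cut(1, 1): punch at orig (5,5); cuts so far [(5, 5)]; region rows[4,8) x cols[4,6) = 4x2
Op 7 cut(2, 1): punch at orig (6,5); cuts so far [(5, 5), (6, 5)]; region rows[4,8) x cols[4,6) = 4x2
Op 8 cut(0, 1): punch at orig (4,5); cuts so far [(4, 5), (5, 5), (6, 5)]; region rows[4,8) x cols[4,6) = 4x2
Op 9 cut(3, 1): punch at orig (7,5); cuts so far [(4, 5), (5, 5), (6, 5), (7, 5)]; region rows[4,8) x cols[4,6) = 4x2
Unfold 1 (reflect across h@4): 8 holes -> [(0, 5), (1, 5), (2, 5), (3, 5), (4, 5), (5, 5), (6, 5), (7, 5)]
Unfold 2 (reflect across v@6): 16 holes -> [(0, 5), (0, 6), (1, 5), (1, 6), (2, 5), (2, 6), (3, 5), (3, 6), (4, 5), (4, 6), (5, 5), (5, 6), (6, 5), (6, 6), (7, 5), (7, 6)]
Unfold 3 (reflect across v@4): 32 holes -> [(0, 1), (0, 2), (0, 5), (0, 6), (1, 1), (1, 2), (1, 5), (1, 6), (2, 1), (2, 2), (2, 5), (2, 6), (3, 1), (3, 2), (3, 5), (3, 6), (4, 1), (4, 2), (4, 5), (4, 6), (5, 1), (5, 2), (5, 5), (5, 6), (6, 1), (6, 2), (6, 5), (6, 6), (7, 1), (7, 2), (7, 5), (7, 6)]
Unfold 4 (reflect across h@8): 64 holes -> [(0, 1), (0, 2), (0, 5), (0, 6), (1, 1), (1, 2), (1, 5), (1, 6), (2, 1), (2, 2), (2, 5), (2, 6), (3, 1), (3, 2), (3, 5), (3, 6), (4, 1), (4, 2), (4, 5), (4, 6), (5, 1), (5, 2), (5, 5), (5, 6), (6, 1), (6, 2), (6, 5), (6, 6), (7, 1), (7, 2), (7, 5), (7, 6), (8, 1), (8, 2), (8, 5), (8, 6), (9, 1), (9, 2), (9, 5), (9, 6), (10, 1), (10, 2), (10, 5), (10, 6), (11, 1), (11, 2), (11, 5), (11, 6), (12, 1), (12, 2), (12, 5), (12, 6), (13, 1), (13, 2), (13, 5), (13, 6), (14, 1), (14, 2), (14, 5), (14, 6), (15, 1), (15, 2), (15, 5), (15, 6)]
Unfold 5 (reflect across v@8): 128 holes -> [(0, 1), (0, 2), (0, 5), (0, 6), (0, 9), (0, 10), (0, 13), (0, 14), (1, 1), (1, 2), (1, 5), (1, 6), (1, 9), (1, 10), (1, 13), (1, 14), (2, 1), (2, 2), (2, 5), (2, 6), (2, 9), (2, 10), (2, 13), (2, 14), (3, 1), (3, 2), (3, 5), (3, 6), (3, 9), (3, 10), (3, 13), (3, 14), (4, 1), (4, 2), (4, 5), (4, 6), (4, 9), (4, 10), (4, 13), (4, 14), (5, 1), (5, 2), (5, 5), (5, 6), (5, 9), (5, 10), (5, 13), (5, 14), (6, 1), (6, 2), (6, 5), (6, 6), (6, 9), (6, 10), (6, 13), (6, 14), (7, 1), (7, 2), (7, 5), (7, 6), (7, 9), (7, 10), (7, 13), (7, 14), (8, 1), (8, 2), (8, 5), (8, 6), (8, 9), (8, 10), (8, 13), (8, 14), (9, 1), (9, 2), (9, 5), (9, 6), (9, 9), (9, 10), (9, 13), (9, 14), (10, 1), (10, 2), (10, 5), (10, 6), (10, 9), (10, 10), (10, 13), (10, 14), (11, 1), (11, 2), (11, 5), (11, 6), (11, 9), (11, 10), (11, 13), (11, 14), (12, 1), (12, 2), (12, 5), (12, 6), (12, 9), (12, 10), (12, 13), (12, 14), (13, 1), (13, 2), (13, 5), (13, 6), (13, 9), (13, 10), (13, 13), (13, 14), (14, 1), (14, 2), (14, 5), (14, 6), (14, 9), (14, 10), (14, 13), (14, 14), (15, 1), (15, 2), (15, 5), (15, 6), (15, 9), (15, 10), (15, 13), (15, 14)]
Holes: [(0, 1), (0, 2), (0, 5), (0, 6), (0, 9), (0, 10), (0, 13), (0, 14), (1, 1), (1, 2), (1, 5), (1, 6), (1, 9), (1, 10), (1, 13), (1, 14), (2, 1), (2, 2), (2, 5), (2, 6), (2, 9), (2, 10), (2, 13), (2, 14), (3, 1), (3, 2), (3, 5), (3, 6), (3, 9), (3, 10), (3, 13), (3, 14), (4, 1), (4, 2), (4, 5), (4, 6), (4, 9), (4, 10), (4, 13), (4, 14), (5, 1), (5, 2), (5, 5), (5, 6), (5, 9), (5, 10), (5, 13), (5, 14), (6, 1), (6, 2), (6, 5), (6, 6), (6, 9), (6, 10), (6, 13), (6, 14), (7, 1), (7, 2), (7, 5), (7, 6), (7, 9), (7, 10), (7, 13), (7, 14), (8, 1), (8, 2), (8, 5), (8, 6), (8, 9), (8, 10), (8, 13), (8, 14), (9, 1), (9, 2), (9, 5), (9, 6), (9, 9), (9, 10), (9, 13), (9, 14), (10, 1), (10, 2), (10, 5), (10, 6), (10, 9), (10, 10), (10, 13), (10, 14), (11, 1), (11, 2), (11, 5), (11, 6), (11, 9), (11, 10), (11, 13), (11, 14), (12, 1), (12, 2), (12, 5), (12, 6), (12, 9), (12, 10), (12, 13), (12, 14), (13, 1), (13, 2), (13, 5), (13, 6), (13, 9), (13, 10), (13, 13), (13, 14), (14, 1), (14, 2), (14, 5), (14, 6), (14, 9), (14, 10), (14, 13), (14, 14), (15, 1), (15, 2), (15, 5), (15, 6), (15, 9), (15, 10), (15, 13), (15, 14)]

Answer: no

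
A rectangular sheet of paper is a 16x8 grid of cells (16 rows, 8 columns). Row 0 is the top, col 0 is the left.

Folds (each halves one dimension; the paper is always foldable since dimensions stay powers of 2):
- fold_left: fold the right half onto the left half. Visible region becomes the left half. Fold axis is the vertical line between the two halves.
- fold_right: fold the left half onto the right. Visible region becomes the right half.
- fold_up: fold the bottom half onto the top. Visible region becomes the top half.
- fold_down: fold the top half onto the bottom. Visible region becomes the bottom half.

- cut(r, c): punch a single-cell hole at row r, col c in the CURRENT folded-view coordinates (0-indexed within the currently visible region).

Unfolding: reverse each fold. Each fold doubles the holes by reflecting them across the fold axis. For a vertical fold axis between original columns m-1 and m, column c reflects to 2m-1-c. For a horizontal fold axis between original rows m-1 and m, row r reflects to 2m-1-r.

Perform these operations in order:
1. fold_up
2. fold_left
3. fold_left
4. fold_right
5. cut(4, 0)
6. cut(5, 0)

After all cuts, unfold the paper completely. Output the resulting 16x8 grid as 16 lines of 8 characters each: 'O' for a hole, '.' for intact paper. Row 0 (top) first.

Op 1 fold_up: fold axis h@8; visible region now rows[0,8) x cols[0,8) = 8x8
Op 2 fold_left: fold axis v@4; visible region now rows[0,8) x cols[0,4) = 8x4
Op 3 fold_left: fold axis v@2; visible region now rows[0,8) x cols[0,2) = 8x2
Op 4 fold_right: fold axis v@1; visible region now rows[0,8) x cols[1,2) = 8x1
Op 5 cut(4, 0): punch at orig (4,1); cuts so far [(4, 1)]; region rows[0,8) x cols[1,2) = 8x1
Op 6 cut(5, 0): punch at orig (5,1); cuts so far [(4, 1), (5, 1)]; region rows[0,8) x cols[1,2) = 8x1
Unfold 1 (reflect across v@1): 4 holes -> [(4, 0), (4, 1), (5, 0), (5, 1)]
Unfold 2 (reflect across v@2): 8 holes -> [(4, 0), (4, 1), (4, 2), (4, 3), (5, 0), (5, 1), (5, 2), (5, 3)]
Unfold 3 (reflect across v@4): 16 holes -> [(4, 0), (4, 1), (4, 2), (4, 3), (4, 4), (4, 5), (4, 6), (4, 7), (5, 0), (5, 1), (5, 2), (5, 3), (5, 4), (5, 5), (5, 6), (5, 7)]
Unfold 4 (reflect across h@8): 32 holes -> [(4, 0), (4, 1), (4, 2), (4, 3), (4, 4), (4, 5), (4, 6), (4, 7), (5, 0), (5, 1), (5, 2), (5, 3), (5, 4), (5, 5), (5, 6), (5, 7), (10, 0), (10, 1), (10, 2), (10, 3), (10, 4), (10, 5), (10, 6), (10, 7), (11, 0), (11, 1), (11, 2), (11, 3), (11, 4), (11, 5), (11, 6), (11, 7)]

Answer: ........
........
........
........
OOOOOOOO
OOOOOOOO
........
........
........
........
OOOOOOOO
OOOOOOOO
........
........
........
........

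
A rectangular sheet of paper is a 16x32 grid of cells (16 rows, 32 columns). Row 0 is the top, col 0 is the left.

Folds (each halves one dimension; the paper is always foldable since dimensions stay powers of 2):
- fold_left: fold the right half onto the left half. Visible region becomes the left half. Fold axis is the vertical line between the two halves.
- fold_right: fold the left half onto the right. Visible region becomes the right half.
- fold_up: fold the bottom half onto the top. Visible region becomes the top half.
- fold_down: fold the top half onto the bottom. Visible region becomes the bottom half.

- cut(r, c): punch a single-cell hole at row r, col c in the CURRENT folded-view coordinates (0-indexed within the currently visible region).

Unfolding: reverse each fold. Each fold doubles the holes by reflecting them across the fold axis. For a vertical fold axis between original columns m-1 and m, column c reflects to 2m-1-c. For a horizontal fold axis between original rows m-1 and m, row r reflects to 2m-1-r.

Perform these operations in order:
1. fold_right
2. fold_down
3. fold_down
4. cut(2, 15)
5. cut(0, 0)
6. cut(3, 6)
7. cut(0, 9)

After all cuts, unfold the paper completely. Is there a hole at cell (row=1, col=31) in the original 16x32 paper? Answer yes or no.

Op 1 fold_right: fold axis v@16; visible region now rows[0,16) x cols[16,32) = 16x16
Op 2 fold_down: fold axis h@8; visible region now rows[8,16) x cols[16,32) = 8x16
Op 3 fold_down: fold axis h@12; visible region now rows[12,16) x cols[16,32) = 4x16
Op 4 cut(2, 15): punch at orig (14,31); cuts so far [(14, 31)]; region rows[12,16) x cols[16,32) = 4x16
Op 5 cut(0, 0): punch at orig (12,16); cuts so far [(12, 16), (14, 31)]; region rows[12,16) x cols[16,32) = 4x16
Op 6 cut(3, 6): punch at orig (15,22); cuts so far [(12, 16), (14, 31), (15, 22)]; region rows[12,16) x cols[16,32) = 4x16
Op 7 cut(0, 9): punch at orig (12,25); cuts so far [(12, 16), (12, 25), (14, 31), (15, 22)]; region rows[12,16) x cols[16,32) = 4x16
Unfold 1 (reflect across h@12): 8 holes -> [(8, 22), (9, 31), (11, 16), (11, 25), (12, 16), (12, 25), (14, 31), (15, 22)]
Unfold 2 (reflect across h@8): 16 holes -> [(0, 22), (1, 31), (3, 16), (3, 25), (4, 16), (4, 25), (6, 31), (7, 22), (8, 22), (9, 31), (11, 16), (11, 25), (12, 16), (12, 25), (14, 31), (15, 22)]
Unfold 3 (reflect across v@16): 32 holes -> [(0, 9), (0, 22), (1, 0), (1, 31), (3, 6), (3, 15), (3, 16), (3, 25), (4, 6), (4, 15), (4, 16), (4, 25), (6, 0), (6, 31), (7, 9), (7, 22), (8, 9), (8, 22), (9, 0), (9, 31), (11, 6), (11, 15), (11, 16), (11, 25), (12, 6), (12, 15), (12, 16), (12, 25), (14, 0), (14, 31), (15, 9), (15, 22)]
Holes: [(0, 9), (0, 22), (1, 0), (1, 31), (3, 6), (3, 15), (3, 16), (3, 25), (4, 6), (4, 15), (4, 16), (4, 25), (6, 0), (6, 31), (7, 9), (7, 22), (8, 9), (8, 22), (9, 0), (9, 31), (11, 6), (11, 15), (11, 16), (11, 25), (12, 6), (12, 15), (12, 16), (12, 25), (14, 0), (14, 31), (15, 9), (15, 22)]

Answer: yes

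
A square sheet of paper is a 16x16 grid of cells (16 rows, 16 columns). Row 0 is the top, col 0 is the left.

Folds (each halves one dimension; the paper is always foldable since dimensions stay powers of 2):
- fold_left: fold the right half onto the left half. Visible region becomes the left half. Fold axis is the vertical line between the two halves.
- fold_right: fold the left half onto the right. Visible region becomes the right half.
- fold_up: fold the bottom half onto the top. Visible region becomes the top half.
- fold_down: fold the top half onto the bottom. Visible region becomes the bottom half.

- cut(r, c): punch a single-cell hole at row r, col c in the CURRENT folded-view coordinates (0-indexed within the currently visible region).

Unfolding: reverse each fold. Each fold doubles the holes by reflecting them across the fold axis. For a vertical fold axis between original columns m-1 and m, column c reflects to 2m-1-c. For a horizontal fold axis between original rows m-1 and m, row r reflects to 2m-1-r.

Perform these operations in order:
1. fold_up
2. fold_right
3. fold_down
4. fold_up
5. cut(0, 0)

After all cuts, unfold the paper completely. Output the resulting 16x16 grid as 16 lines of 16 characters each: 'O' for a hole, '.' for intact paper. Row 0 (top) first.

Op 1 fold_up: fold axis h@8; visible region now rows[0,8) x cols[0,16) = 8x16
Op 2 fold_right: fold axis v@8; visible region now rows[0,8) x cols[8,16) = 8x8
Op 3 fold_down: fold axis h@4; visible region now rows[4,8) x cols[8,16) = 4x8
Op 4 fold_up: fold axis h@6; visible region now rows[4,6) x cols[8,16) = 2x8
Op 5 cut(0, 0): punch at orig (4,8); cuts so far [(4, 8)]; region rows[4,6) x cols[8,16) = 2x8
Unfold 1 (reflect across h@6): 2 holes -> [(4, 8), (7, 8)]
Unfold 2 (reflect across h@4): 4 holes -> [(0, 8), (3, 8), (4, 8), (7, 8)]
Unfold 3 (reflect across v@8): 8 holes -> [(0, 7), (0, 8), (3, 7), (3, 8), (4, 7), (4, 8), (7, 7), (7, 8)]
Unfold 4 (reflect across h@8): 16 holes -> [(0, 7), (0, 8), (3, 7), (3, 8), (4, 7), (4, 8), (7, 7), (7, 8), (8, 7), (8, 8), (11, 7), (11, 8), (12, 7), (12, 8), (15, 7), (15, 8)]

Answer: .......OO.......
................
................
.......OO.......
.......OO.......
................
................
.......OO.......
.......OO.......
................
................
.......OO.......
.......OO.......
................
................
.......OO.......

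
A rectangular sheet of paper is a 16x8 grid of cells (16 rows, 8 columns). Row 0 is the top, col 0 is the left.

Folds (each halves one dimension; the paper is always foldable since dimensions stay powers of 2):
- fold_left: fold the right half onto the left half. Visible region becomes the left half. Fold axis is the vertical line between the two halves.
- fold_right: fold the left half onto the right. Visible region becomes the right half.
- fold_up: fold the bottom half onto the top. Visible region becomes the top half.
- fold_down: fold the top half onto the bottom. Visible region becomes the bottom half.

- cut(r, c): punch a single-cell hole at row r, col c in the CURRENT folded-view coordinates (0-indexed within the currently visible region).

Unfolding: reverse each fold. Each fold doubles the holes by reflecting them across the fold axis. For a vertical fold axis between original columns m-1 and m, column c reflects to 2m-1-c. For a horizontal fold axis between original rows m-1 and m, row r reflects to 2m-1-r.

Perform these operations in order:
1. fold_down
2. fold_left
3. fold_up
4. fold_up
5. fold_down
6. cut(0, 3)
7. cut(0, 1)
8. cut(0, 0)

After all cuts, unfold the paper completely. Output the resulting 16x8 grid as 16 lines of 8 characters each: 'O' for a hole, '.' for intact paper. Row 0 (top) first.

Op 1 fold_down: fold axis h@8; visible region now rows[8,16) x cols[0,8) = 8x8
Op 2 fold_left: fold axis v@4; visible region now rows[8,16) x cols[0,4) = 8x4
Op 3 fold_up: fold axis h@12; visible region now rows[8,12) x cols[0,4) = 4x4
Op 4 fold_up: fold axis h@10; visible region now rows[8,10) x cols[0,4) = 2x4
Op 5 fold_down: fold axis h@9; visible region now rows[9,10) x cols[0,4) = 1x4
Op 6 cut(0, 3): punch at orig (9,3); cuts so far [(9, 3)]; region rows[9,10) x cols[0,4) = 1x4
Op 7 cut(0, 1): punch at orig (9,1); cuts so far [(9, 1), (9, 3)]; region rows[9,10) x cols[0,4) = 1x4
Op 8 cut(0, 0): punch at orig (9,0); cuts so far [(9, 0), (9, 1), (9, 3)]; region rows[9,10) x cols[0,4) = 1x4
Unfold 1 (reflect across h@9): 6 holes -> [(8, 0), (8, 1), (8, 3), (9, 0), (9, 1), (9, 3)]
Unfold 2 (reflect across h@10): 12 holes -> [(8, 0), (8, 1), (8, 3), (9, 0), (9, 1), (9, 3), (10, 0), (10, 1), (10, 3), (11, 0), (11, 1), (11, 3)]
Unfold 3 (reflect across h@12): 24 holes -> [(8, 0), (8, 1), (8, 3), (9, 0), (9, 1), (9, 3), (10, 0), (10, 1), (10, 3), (11, 0), (11, 1), (11, 3), (12, 0), (12, 1), (12, 3), (13, 0), (13, 1), (13, 3), (14, 0), (14, 1), (14, 3), (15, 0), (15, 1), (15, 3)]
Unfold 4 (reflect across v@4): 48 holes -> [(8, 0), (8, 1), (8, 3), (8, 4), (8, 6), (8, 7), (9, 0), (9, 1), (9, 3), (9, 4), (9, 6), (9, 7), (10, 0), (10, 1), (10, 3), (10, 4), (10, 6), (10, 7), (11, 0), (11, 1), (11, 3), (11, 4), (11, 6), (11, 7), (12, 0), (12, 1), (12, 3), (12, 4), (12, 6), (12, 7), (13, 0), (13, 1), (13, 3), (13, 4), (13, 6), (13, 7), (14, 0), (14, 1), (14, 3), (14, 4), (14, 6), (14, 7), (15, 0), (15, 1), (15, 3), (15, 4), (15, 6), (15, 7)]
Unfold 5 (reflect across h@8): 96 holes -> [(0, 0), (0, 1), (0, 3), (0, 4), (0, 6), (0, 7), (1, 0), (1, 1), (1, 3), (1, 4), (1, 6), (1, 7), (2, 0), (2, 1), (2, 3), (2, 4), (2, 6), (2, 7), (3, 0), (3, 1), (3, 3), (3, 4), (3, 6), (3, 7), (4, 0), (4, 1), (4, 3), (4, 4), (4, 6), (4, 7), (5, 0), (5, 1), (5, 3), (5, 4), (5, 6), (5, 7), (6, 0), (6, 1), (6, 3), (6, 4), (6, 6), (6, 7), (7, 0), (7, 1), (7, 3), (7, 4), (7, 6), (7, 7), (8, 0), (8, 1), (8, 3), (8, 4), (8, 6), (8, 7), (9, 0), (9, 1), (9, 3), (9, 4), (9, 6), (9, 7), (10, 0), (10, 1), (10, 3), (10, 4), (10, 6), (10, 7), (11, 0), (11, 1), (11, 3), (11, 4), (11, 6), (11, 7), (12, 0), (12, 1), (12, 3), (12, 4), (12, 6), (12, 7), (13, 0), (13, 1), (13, 3), (13, 4), (13, 6), (13, 7), (14, 0), (14, 1), (14, 3), (14, 4), (14, 6), (14, 7), (15, 0), (15, 1), (15, 3), (15, 4), (15, 6), (15, 7)]

Answer: OO.OO.OO
OO.OO.OO
OO.OO.OO
OO.OO.OO
OO.OO.OO
OO.OO.OO
OO.OO.OO
OO.OO.OO
OO.OO.OO
OO.OO.OO
OO.OO.OO
OO.OO.OO
OO.OO.OO
OO.OO.OO
OO.OO.OO
OO.OO.OO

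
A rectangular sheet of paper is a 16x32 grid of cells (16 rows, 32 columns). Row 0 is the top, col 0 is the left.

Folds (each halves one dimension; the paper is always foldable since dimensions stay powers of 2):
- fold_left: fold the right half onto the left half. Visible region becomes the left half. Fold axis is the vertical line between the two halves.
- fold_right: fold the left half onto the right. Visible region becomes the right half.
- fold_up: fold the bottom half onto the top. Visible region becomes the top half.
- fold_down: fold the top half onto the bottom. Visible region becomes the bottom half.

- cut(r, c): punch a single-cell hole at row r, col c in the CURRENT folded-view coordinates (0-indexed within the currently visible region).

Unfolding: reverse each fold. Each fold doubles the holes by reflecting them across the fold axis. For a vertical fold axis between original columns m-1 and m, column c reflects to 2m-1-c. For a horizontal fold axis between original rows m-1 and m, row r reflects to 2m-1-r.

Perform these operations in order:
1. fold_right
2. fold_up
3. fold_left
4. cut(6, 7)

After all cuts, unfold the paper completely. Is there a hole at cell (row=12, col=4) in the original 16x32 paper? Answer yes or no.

Answer: no

Derivation:
Op 1 fold_right: fold axis v@16; visible region now rows[0,16) x cols[16,32) = 16x16
Op 2 fold_up: fold axis h@8; visible region now rows[0,8) x cols[16,32) = 8x16
Op 3 fold_left: fold axis v@24; visible region now rows[0,8) x cols[16,24) = 8x8
Op 4 cut(6, 7): punch at orig (6,23); cuts so far [(6, 23)]; region rows[0,8) x cols[16,24) = 8x8
Unfold 1 (reflect across v@24): 2 holes -> [(6, 23), (6, 24)]
Unfold 2 (reflect across h@8): 4 holes -> [(6, 23), (6, 24), (9, 23), (9, 24)]
Unfold 3 (reflect across v@16): 8 holes -> [(6, 7), (6, 8), (6, 23), (6, 24), (9, 7), (9, 8), (9, 23), (9, 24)]
Holes: [(6, 7), (6, 8), (6, 23), (6, 24), (9, 7), (9, 8), (9, 23), (9, 24)]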